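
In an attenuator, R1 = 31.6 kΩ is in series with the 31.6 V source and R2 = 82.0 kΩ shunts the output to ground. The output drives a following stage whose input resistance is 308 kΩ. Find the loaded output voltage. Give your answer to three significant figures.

V_out ≈ 21.2 V

The load sits in parallel with R2: R2‖R_L = (82.0 × 308) / (82.0 + 308) = 64.76 kΩ.
V_out = 31.6 × 64.76 / (31.6 + 64.76) = 31.6 × 64.76/96.36 = 21.2 V.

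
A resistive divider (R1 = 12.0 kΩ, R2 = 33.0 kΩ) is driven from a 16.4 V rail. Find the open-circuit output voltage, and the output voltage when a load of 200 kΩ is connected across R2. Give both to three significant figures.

Open-circuit: V = 16.4 × 33.0/(12.0 + 33.0) = 12.0 V.
With the load, R2 becomes R2‖R_L = 28.33 kΩ, so V = 16.4 × 28.33/40.33 = 11.5 V.

Unloaded: 12.0 V; loaded: 11.5 V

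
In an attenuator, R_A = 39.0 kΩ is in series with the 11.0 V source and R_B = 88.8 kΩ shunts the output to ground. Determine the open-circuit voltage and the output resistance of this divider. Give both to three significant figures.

V_th is the open-circuit tap voltage: 11.0 × 88.8/(39.0 + 88.8) = 7.64 V.
With the supply zeroed, R_A and R_B appear in parallel from the tap: R_th = R_A‖R_B = (39.0 × 88.8)/127.8 = 27.1 kΩ.

V_th = 7.64 V, R_th = 27.1 kΩ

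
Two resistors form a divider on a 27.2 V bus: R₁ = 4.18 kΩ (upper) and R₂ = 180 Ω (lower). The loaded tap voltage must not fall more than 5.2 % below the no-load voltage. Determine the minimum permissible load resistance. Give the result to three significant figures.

R_L(min) ≈ 3.15 kΩ

Output resistance R_th = R₁‖R₂ = (4180 × 180)/4360 = 172.6 Ω.
The fractional drop is R_th/(R_th + R_L); requiring this ≤ 0.0520 gives R_L ≥ R_th(1/0.0520 − 1) = 172.6 × 18.23 = 3.15 kΩ.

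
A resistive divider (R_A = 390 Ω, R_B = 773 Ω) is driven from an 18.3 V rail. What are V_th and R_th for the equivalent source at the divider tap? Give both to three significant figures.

V_th = 12.2 V, R_th = 259 Ω

V_th is the open-circuit tap voltage: 18.3 × 773/(390 + 773) = 12.2 V.
With the supply zeroed, R_A and R_B appear in parallel from the tap: R_th = R_A‖R_B = (390 × 773)/1163 = 259 Ω.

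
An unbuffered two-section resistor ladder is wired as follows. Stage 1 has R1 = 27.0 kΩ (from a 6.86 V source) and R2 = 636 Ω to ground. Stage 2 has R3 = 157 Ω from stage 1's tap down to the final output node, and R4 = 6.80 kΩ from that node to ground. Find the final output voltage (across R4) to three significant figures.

Stage 2 presents R3+R4 = 6957 Ω as a load on stage 1's tap.
Stage 1's lower leg becomes R2‖(R3+R4) = 582.7 Ω, so V_mid = 6.86 × 582.7/27580 = 0.1449 V.
Stage 2 is itself unloaded: V_out = V_mid × R4/(R3+R4) = 0.1449 × 6800/6957 = 0.142 V.

V_out ≈ 0.142 V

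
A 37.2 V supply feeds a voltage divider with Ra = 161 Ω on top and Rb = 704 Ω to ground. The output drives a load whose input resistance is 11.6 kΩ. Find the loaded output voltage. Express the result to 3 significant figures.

The load sits in parallel with Rb: Rb‖R_L = (704 × 11600) / (704 + 11600) = 663.7 Ω.
V_out = 37.2 × 663.7 / (161 + 663.7) = 37.2 × 663.7/824.7 = 29.9 V.

V_out ≈ 29.9 V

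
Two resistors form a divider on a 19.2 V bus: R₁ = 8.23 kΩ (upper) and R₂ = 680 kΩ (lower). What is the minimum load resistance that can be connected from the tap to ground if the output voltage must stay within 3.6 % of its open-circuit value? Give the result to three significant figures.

R_L(min) ≈ 218 kΩ

Output resistance R_th = R₁‖R₂ = (8.23 × 680)/688.2 = 8.132 kΩ.
The fractional drop is R_th/(R_th + R_L); requiring this ≤ 0.0360 gives R_L ≥ R_th(1/0.0360 − 1) = 8.132 × 26.78 = 218 kΩ.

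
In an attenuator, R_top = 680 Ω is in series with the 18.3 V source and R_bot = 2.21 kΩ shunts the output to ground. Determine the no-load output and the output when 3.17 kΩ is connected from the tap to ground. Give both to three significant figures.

Open-circuit: V = 18.3 × 2210/(680 + 2210) = 14.0 V.
With the load, R_bot becomes R_bot‖R_L = 1302 Ω, so V = 18.3 × 1302/1982 = 12.0 V.

Unloaded: 14.0 V; loaded: 12.0 V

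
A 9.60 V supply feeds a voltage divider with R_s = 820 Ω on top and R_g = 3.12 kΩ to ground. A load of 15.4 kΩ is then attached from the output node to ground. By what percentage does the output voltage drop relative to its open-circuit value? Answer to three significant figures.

The divider's output (Thévenin) resistance is R_s‖R_g = 649.3 Ω.
Fractional drop under load = R_th/(R_th + R_L) = 649.3 / (649.3 + 15400) = 0.04046.
So the output falls by 4.05 %.

4.05 %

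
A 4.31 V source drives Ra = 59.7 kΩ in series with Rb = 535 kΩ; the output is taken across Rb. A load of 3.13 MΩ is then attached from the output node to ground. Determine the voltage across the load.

The load sits in parallel with Rb: Rb‖R_L = (535 × 3130) / (535 + 3130) = 456.9 kΩ.
V_out = 4.31 × 456.9 / (59.7 + 456.9) = 4.31 × 456.9/516.6 = 3.81 V.

V_out ≈ 3.81 V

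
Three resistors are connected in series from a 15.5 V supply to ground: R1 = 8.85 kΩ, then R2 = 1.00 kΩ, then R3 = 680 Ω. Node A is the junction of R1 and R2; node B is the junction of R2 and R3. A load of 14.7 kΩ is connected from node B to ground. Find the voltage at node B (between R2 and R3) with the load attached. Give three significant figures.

At node B, R3 is in parallel with the load: R3‖R_L = 649.9 Ω.
Below node A the resistance is R2 + (R3‖R_L) = 1650 Ω, so V_A = 15.5 × 1650/10500 = 2.436 V.
Then V_B = V_A × (R3‖R_L)/(R2 + R3‖R_L) = 2.436 × 649.9/1650 = 0.959 V.

V ≈ 0.959 V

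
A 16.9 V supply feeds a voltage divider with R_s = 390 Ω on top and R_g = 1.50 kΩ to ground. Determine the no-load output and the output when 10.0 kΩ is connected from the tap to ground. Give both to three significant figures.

Unloaded: 13.4 V; loaded: 13.0 V

Open-circuit: V = 16.9 × 1500/(390 + 1500) = 13.4 V.
With the load, R_g becomes R_g‖R_L = 1304 Ω, so V = 16.9 × 1304/1694 = 13.0 V.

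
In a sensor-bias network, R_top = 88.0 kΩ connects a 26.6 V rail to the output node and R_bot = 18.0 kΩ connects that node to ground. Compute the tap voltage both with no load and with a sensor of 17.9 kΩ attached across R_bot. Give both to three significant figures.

Open-circuit: V = 26.6 × 18.0/(88.0 + 18.0) = 4.52 V.
With the load, R_bot becomes R_bot‖R_L = 8.975 kΩ, so V = 26.6 × 8.975/96.97 = 2.46 V.

Unloaded: 4.52 V; loaded: 2.46 V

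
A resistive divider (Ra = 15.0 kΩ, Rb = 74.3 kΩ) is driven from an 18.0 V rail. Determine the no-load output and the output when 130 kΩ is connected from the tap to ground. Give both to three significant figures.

Open-circuit: V = 18.0 × 74.3/(15.0 + 74.3) = 15.0 V.
With the load, Rb becomes Rb‖R_L = 47.28 kΩ, so V = 18.0 × 47.28/62.28 = 13.7 V.

Unloaded: 15.0 V; loaded: 13.7 V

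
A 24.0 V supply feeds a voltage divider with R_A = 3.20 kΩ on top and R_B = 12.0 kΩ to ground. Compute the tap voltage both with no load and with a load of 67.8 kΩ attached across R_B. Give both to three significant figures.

Unloaded: 18.9 V; loaded: 18.3 V

Open-circuit: V = 24.0 × 12.0/(3.20 + 12.0) = 18.9 V.
With the load, R_B becomes R_B‖R_L = 10.20 kΩ, so V = 24.0 × 10.20/13.40 = 18.3 V.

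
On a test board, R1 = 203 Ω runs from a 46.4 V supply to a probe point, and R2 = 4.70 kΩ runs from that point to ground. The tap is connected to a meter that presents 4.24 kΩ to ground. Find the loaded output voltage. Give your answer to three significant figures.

V_out ≈ 42.5 V

The load sits in parallel with R2: R2‖R_L = (4700 × 4240) / (4700 + 4240) = 2229 Ω.
V_out = 46.4 × 2229 / (203 + 2229) = 46.4 × 2229/2432 = 42.5 V.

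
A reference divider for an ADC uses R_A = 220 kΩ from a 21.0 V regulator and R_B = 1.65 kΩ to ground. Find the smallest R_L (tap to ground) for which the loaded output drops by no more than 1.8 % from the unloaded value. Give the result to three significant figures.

R_L(min) ≈ 89.3 kΩ

Output resistance R_th = R_A‖R_B = (220 × 1.65)/221.7 = 1.638 kΩ.
The fractional drop is R_th/(R_th + R_L); requiring this ≤ 0.0180 gives R_L ≥ R_th(1/0.0180 − 1) = 1.638 × 54.56 = 89.3 kΩ.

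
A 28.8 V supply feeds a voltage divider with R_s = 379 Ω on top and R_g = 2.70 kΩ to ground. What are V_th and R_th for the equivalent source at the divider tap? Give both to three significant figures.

V_th is the open-circuit tap voltage: 28.8 × 2700/(379 + 2700) = 25.3 V.
With the supply zeroed, R_s and R_g appear in parallel from the tap: R_th = R_s‖R_g = (379 × 2700)/3079 = 332 Ω.

V_th = 25.3 V, R_th = 332 Ω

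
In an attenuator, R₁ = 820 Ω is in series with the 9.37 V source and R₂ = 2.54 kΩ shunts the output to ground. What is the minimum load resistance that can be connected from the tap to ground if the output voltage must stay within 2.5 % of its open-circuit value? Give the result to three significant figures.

R_L(min) ≈ 24.2 kΩ

Output resistance R_th = R₁‖R₂ = (820 × 2540)/3360 = 619.9 Ω.
The fractional drop is R_th/(R_th + R_L); requiring this ≤ 0.0250 gives R_L ≥ R_th(1/0.0250 − 1) = 619.9 × 39.00 = 24.2 kΩ.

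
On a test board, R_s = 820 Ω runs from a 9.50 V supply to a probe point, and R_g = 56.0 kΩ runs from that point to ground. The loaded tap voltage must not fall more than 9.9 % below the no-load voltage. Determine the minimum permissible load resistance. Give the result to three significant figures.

Output resistance R_th = R_s‖R_g = (820 × 56000)/56820 = 808.2 Ω.
The fractional drop is R_th/(R_th + R_L); requiring this ≤ 0.0990 gives R_L ≥ R_th(1/0.0990 − 1) = 808.2 × 9.101 = 7.36 kΩ.

R_L(min) ≈ 7.36 kΩ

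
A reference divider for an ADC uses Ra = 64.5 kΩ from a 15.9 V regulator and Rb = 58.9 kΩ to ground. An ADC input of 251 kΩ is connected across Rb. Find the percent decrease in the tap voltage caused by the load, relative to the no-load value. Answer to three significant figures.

Unloaded V = 15.9 × 58.9/123.4 = 7.5892 V.
Loaded: Rb‖R_L = 47.71 kΩ, giving V = 15.9 × 47.71/112.2 = 6.7601 V.
Drop = (7.5892 − 6.7601) / 7.5892 = 10.9 %.

10.9 %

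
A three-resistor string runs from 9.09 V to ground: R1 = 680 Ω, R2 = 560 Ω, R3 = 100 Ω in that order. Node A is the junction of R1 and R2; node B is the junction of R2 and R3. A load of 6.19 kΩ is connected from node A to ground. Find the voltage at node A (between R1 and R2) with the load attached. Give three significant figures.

Below node A the series string R2+R3 = 660.0 Ω sits in parallel with the 6190 Ω load: 596.4 Ω.
V_A = 9.09 × 596.4/(680 + 596.4) = 4.25 V.

V ≈ 4.25 V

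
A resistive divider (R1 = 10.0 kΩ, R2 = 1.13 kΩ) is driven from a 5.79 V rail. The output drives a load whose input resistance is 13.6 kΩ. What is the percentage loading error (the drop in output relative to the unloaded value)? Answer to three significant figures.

The divider's output (Thévenin) resistance is R1‖R2 = 1.015 kΩ.
Fractional drop under load = R_th/(R_th + R_L) = 1.015 / (1.015 + 13.6) = 0.06947.
So the output falls by 6.95 %.

6.95 %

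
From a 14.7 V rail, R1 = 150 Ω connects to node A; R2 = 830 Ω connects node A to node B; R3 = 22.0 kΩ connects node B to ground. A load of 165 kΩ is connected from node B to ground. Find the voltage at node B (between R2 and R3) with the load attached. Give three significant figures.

V ≈ 14.0 V

At node B, R3 is in parallel with the load: R3‖R_L = 19410 Ω.
Below node A the resistance is R2 + (R3‖R_L) = 20240 Ω, so V_A = 14.7 × 20240/20390 = 14.59 V.
Then V_B = V_A × (R3‖R_L)/(R2 + R3‖R_L) = 14.59 × 19410/20240 = 14.0 V.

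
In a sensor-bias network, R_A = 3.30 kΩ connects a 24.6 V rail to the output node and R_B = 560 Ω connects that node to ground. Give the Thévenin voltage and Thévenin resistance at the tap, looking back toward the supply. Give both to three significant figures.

V_th is the open-circuit tap voltage: 24.6 × 560/(3300 + 560) = 3.57 V.
With the supply zeroed, R_A and R_B appear in parallel from the tap: R_th = R_A‖R_B = (3300 × 560)/3860 = 479 Ω.

V_th = 3.57 V, R_th = 479 Ω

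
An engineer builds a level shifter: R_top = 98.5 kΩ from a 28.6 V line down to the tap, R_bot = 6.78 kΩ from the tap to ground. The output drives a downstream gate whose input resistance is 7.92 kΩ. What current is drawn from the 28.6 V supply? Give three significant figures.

R_bot‖R_L = 3.653 kΩ, so the source sees R_top + R_bot‖R_L = 102.2 kΩ.
I = 28.6 V / 102.2 kΩ = 0.280 mA.

I ≈ 0.280 mA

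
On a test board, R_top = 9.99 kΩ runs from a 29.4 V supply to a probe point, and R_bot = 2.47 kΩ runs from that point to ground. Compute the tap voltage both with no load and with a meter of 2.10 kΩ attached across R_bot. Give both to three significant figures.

Open-circuit: V = 29.4 × 2.47/(9.99 + 2.47) = 5.83 V.
With the load, R_bot becomes R_bot‖R_L = 1.135 kΩ, so V = 29.4 × 1.135/11.13 = 3.00 V.

Unloaded: 5.83 V; loaded: 3.00 V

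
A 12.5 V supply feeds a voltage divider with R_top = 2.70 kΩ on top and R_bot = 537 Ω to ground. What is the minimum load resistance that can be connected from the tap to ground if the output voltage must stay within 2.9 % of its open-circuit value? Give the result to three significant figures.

Output resistance R_th = R_top‖R_bot = (2700 × 537)/3237 = 447.9 Ω.
The fractional drop is R_th/(R_th + R_L); requiring this ≤ 0.0290 gives R_L ≥ R_th(1/0.0290 − 1) = 447.9 × 33.48 = 15.0 kΩ.

R_L(min) ≈ 15.0 kΩ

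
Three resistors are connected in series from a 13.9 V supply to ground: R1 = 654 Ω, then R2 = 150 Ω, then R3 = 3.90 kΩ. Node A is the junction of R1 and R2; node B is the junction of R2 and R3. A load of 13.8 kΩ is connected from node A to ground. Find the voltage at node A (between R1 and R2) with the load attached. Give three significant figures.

V ≈ 11.5 V

Below node A the series string R2+R3 = 4050 Ω sits in parallel with the 13800 Ω load: 3131 Ω.
V_A = 13.9 × 3131/(654 + 3131) = 11.5 V.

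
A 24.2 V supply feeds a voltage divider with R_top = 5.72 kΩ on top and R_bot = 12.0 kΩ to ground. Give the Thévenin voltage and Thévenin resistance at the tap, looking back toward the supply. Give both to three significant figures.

V_th = 16.4 V, R_th = 3.87 kΩ

V_th is the open-circuit tap voltage: 24.2 × 12.0/(5.72 + 12.0) = 16.4 V.
With the supply zeroed, R_top and R_bot appear in parallel from the tap: R_th = R_top‖R_bot = (5.72 × 12.0)/17.72 = 3.87 kΩ.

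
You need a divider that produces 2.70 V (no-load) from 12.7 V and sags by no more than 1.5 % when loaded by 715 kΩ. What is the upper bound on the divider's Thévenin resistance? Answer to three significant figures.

R_th ≤ 10.9 kΩ

Loading drop = R_th/(R_th + R_L) ≤ 0.0150, so R_th ≤ R_L · ε/(1−ε) = 715 kΩ × 0.0150/0.9850 = 10.9 kΩ.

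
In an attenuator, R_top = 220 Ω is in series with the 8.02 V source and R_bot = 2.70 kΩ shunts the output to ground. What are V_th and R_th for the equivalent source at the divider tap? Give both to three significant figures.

V_th = 7.42 V, R_th = 203 Ω

V_th is the open-circuit tap voltage: 8.02 × 2700/(220 + 2700) = 7.42 V.
With the supply zeroed, R_top and R_bot appear in parallel from the tap: R_th = R_top‖R_bot = (220 × 2700)/2920 = 203 Ω.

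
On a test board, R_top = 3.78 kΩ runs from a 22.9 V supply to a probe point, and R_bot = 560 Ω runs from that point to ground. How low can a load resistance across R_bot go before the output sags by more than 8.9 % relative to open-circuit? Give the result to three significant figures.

Output resistance R_th = R_top‖R_bot = (3780 × 560)/4340 = 487.7 Ω.
The fractional drop is R_th/(R_th + R_L); requiring this ≤ 0.0890 gives R_L ≥ R_th(1/0.0890 − 1) = 487.7 × 10.24 = 4.99 kΩ.

R_L(min) ≈ 4.99 kΩ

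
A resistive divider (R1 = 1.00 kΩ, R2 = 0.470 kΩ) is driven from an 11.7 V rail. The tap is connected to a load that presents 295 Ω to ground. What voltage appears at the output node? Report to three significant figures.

The load sits in parallel with R2: R2‖R_L = (470 × 295) / (470 + 295) = 181.2 Ω.
V_out = 11.7 × 181.2 / (1000 + 181.2) = 11.7 × 181.2/1181 = 1.80 V.
(Unloaded it would have been 3.74 V.)

V_out ≈ 1.80 V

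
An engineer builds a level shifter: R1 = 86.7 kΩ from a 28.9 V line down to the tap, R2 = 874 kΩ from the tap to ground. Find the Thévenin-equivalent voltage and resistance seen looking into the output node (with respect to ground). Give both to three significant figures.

V_th is the open-circuit tap voltage: 28.9 × 874/(86.7 + 874) = 26.3 V.
With the supply zeroed, R1 and R2 appear in parallel from the tap: R_th = R1‖R2 = (86.7 × 874)/960.7 = 78.9 kΩ.

V_th = 26.3 V, R_th = 78.9 kΩ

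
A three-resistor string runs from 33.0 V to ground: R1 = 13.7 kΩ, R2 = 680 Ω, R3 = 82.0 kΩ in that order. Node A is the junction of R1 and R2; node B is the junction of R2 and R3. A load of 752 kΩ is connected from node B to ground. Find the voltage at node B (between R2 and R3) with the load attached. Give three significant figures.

At node B, R3 is in parallel with the load: R3‖R_L = 73940 Ω.
Below node A the resistance is R2 + (R3‖R_L) = 74620 Ω, so V_A = 33.0 × 74620/88320 = 27.88 V.
Then V_B = V_A × (R3‖R_L)/(R2 + R3‖R_L) = 27.88 × 73940/74620 = 27.6 V.

V ≈ 27.6 V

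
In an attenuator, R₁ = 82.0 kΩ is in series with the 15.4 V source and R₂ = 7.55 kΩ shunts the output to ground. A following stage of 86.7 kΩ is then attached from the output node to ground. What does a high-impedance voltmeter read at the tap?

The load sits in parallel with R₂: R₂‖R_L = (7.55 × 86.7) / (7.55 + 86.7) = 6.945 kΩ.
V_out = 15.4 × 6.945 / (82.0 + 6.945) = 15.4 × 6.945/88.95 = 1.20 V.

V_out ≈ 1.20 V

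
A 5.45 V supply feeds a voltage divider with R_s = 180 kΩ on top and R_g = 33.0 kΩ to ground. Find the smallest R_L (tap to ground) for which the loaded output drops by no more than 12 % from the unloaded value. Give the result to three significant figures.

R_L(min) ≈ 205 kΩ

Output resistance R_th = R_s‖R_g = (180 × 33.0)/213.0 = 27.89 kΩ.
The fractional drop is R_th/(R_th + R_L); requiring this ≤ 0.120 gives R_L ≥ R_th(1/0.120 − 1) = 27.89 × 7.333 = 205 kΩ.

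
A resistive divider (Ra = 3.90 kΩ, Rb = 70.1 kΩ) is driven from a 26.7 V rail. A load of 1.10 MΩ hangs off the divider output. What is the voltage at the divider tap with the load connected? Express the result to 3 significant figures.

The load sits in parallel with Rb: Rb‖R_L = (70.1 × 1100) / (70.1 + 1100) = 65.90 kΩ.
V_out = 26.7 × 65.90 / (3.90 + 65.90) = 26.7 × 65.90/69.80 = 25.2 V.
(Unloaded it would have been 25.3 V.)

V_out ≈ 25.2 V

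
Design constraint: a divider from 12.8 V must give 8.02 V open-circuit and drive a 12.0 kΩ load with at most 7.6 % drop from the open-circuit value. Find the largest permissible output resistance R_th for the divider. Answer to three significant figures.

Loading drop = R_th/(R_th + R_L) ≤ 0.0760, so R_th ≤ R_L · ε/(1−ε) = 12.0 kΩ × 0.0760/0.9240 = 987 Ω.
(Any R1, R2 with R2/(R1+R2) = 0.627 and R1‖R2 ≤ 987 Ω will meet the spec.)

R_th ≤ 987 Ω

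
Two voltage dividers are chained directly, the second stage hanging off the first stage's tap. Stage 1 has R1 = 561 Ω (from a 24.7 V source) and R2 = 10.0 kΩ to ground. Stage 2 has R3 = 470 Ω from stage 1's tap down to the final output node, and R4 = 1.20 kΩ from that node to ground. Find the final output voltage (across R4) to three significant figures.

V_out ≈ 12.8 V

Stage 2 presents R3+R4 = 1670 Ω as a load on stage 1's tap.
Stage 1's lower leg becomes R2‖(R3+R4) = 1431 Ω, so V_mid = 24.7 × 1431/1992 = 17.74 V.
Stage 2 is itself unloaded: V_out = V_mid × R4/(R3+R4) = 17.74 × 1200/1670 = 12.8 V.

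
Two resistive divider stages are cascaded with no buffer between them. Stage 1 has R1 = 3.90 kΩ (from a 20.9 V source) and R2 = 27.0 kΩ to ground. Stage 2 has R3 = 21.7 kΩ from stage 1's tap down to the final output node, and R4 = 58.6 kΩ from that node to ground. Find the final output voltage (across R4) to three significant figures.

V_out ≈ 12.8 V

Stage 2 presents R3+R4 = 80.30 kΩ as a load on stage 1's tap.
Stage 1's lower leg becomes R2‖(R3+R4) = 20.21 kΩ, so V_mid = 20.9 × 20.21/24.11 = 17.52 V.
Stage 2 is itself unloaded: V_out = V_mid × R4/(R3+R4) = 17.52 × 58.6/80.30 = 12.8 V.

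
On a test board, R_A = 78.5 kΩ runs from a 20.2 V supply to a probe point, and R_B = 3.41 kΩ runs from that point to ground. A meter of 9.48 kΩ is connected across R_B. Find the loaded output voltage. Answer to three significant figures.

The load sits in parallel with R_B: R_B‖R_L = (3.41 × 9.48) / (3.41 + 9.48) = 2.508 kΩ.
V_out = 20.2 × 2.508 / (78.5 + 2.508) = 20.2 × 2.508/81.01 = 0.625 V.

V_out ≈ 0.625 V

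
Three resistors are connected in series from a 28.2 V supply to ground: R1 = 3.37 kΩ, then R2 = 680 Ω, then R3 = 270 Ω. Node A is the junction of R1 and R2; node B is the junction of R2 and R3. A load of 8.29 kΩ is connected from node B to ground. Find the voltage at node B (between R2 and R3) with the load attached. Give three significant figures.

At node B, R3 is in parallel with the load: R3‖R_L = 261.5 Ω.
Below node A the resistance is R2 + (R3‖R_L) = 941.5 Ω, so V_A = 28.2 × 941.5/4311 = 6.158 V.
Then V_B = V_A × (R3‖R_L)/(R2 + R3‖R_L) = 6.158 × 261.5/941.5 = 1.71 V.

V ≈ 1.71 V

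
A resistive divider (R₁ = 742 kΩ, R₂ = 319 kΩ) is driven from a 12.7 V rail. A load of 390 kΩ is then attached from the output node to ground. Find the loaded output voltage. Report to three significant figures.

The load sits in parallel with R₂: R₂‖R_L = (319 × 390) / (319 + 390) = 175.5 kΩ.
V_out = 12.7 × 175.5 / (742 + 175.5) = 12.7 × 175.5/917.5 = 2.43 V.

V_out ≈ 2.43 V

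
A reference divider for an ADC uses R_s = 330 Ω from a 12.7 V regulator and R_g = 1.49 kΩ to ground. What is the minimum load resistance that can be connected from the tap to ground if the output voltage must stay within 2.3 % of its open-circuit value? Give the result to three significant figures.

Output resistance R_th = R_s‖R_g = (330 × 1490)/1820 = 270.2 Ω.
The fractional drop is R_th/(R_th + R_L); requiring this ≤ 0.0230 gives R_L ≥ R_th(1/0.0230 − 1) = 270.2 × 42.48 = 11.5 kΩ.

R_L(min) ≈ 11.5 kΩ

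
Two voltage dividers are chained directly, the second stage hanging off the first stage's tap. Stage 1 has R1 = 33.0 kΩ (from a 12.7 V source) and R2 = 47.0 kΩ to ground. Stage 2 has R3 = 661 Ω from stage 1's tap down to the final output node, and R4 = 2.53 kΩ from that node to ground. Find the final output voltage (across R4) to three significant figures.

V_out ≈ 0.836 V

Stage 2 presents R3+R4 = 3191 Ω as a load on stage 1's tap.
Stage 1's lower leg becomes R2‖(R3+R4) = 2988 Ω, so V_mid = 12.7 × 2988/35990 = 1.054 V.
Stage 2 is itself unloaded: V_out = V_mid × R4/(R3+R4) = 1.054 × 2530/3191 = 0.836 V.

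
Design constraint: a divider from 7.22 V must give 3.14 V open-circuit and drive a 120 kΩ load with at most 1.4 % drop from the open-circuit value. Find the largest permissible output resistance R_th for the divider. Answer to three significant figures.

Loading drop = R_th/(R_th + R_L) ≤ 0.0140, so R_th ≤ R_L · ε/(1−ε) = 120 kΩ × 0.0140/0.9860 = 1.70 kΩ.
(Any R1, R2 with R2/(R1+R2) = 0.435 and R1‖R2 ≤ 1.70 kΩ will meet the spec.)

R_th ≤ 1.70 kΩ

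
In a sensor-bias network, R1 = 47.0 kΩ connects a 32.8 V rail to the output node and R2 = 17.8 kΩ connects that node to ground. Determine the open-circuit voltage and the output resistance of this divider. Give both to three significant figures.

V_th is the open-circuit tap voltage: 32.8 × 17.8/(47.0 + 17.8) = 9.01 V.
With the supply zeroed, R1 and R2 appear in parallel from the tap: R_th = R1‖R2 = (47.0 × 17.8)/64.80 = 12.9 kΩ.

V_th = 9.01 V, R_th = 12.9 kΩ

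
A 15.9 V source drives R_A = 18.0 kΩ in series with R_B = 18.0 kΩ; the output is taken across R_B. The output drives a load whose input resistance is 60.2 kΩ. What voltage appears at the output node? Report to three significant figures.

The load sits in parallel with R_B: R_B‖R_L = (18.0 × 60.2) / (18.0 + 60.2) = 13.86 kΩ.
V_out = 15.9 × 13.86 / (18.0 + 13.86) = 15.9 × 13.86/31.86 = 6.92 V.
(Unloaded it would have been 7.95 V.)

V_out ≈ 6.92 V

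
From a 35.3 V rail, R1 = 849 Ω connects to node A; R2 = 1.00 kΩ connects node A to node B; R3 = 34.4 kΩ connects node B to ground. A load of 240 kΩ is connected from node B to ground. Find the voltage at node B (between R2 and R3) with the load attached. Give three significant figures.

At node B, R3 is in parallel with the load: R3‖R_L = 30090 Ω.
Below node A the resistance is R2 + (R3‖R_L) = 31090 Ω, so V_A = 35.3 × 31090/31940 = 34.36 V.
Then V_B = V_A × (R3‖R_L)/(R2 + R3‖R_L) = 34.36 × 30090/31090 = 33.3 V.

V ≈ 33.3 V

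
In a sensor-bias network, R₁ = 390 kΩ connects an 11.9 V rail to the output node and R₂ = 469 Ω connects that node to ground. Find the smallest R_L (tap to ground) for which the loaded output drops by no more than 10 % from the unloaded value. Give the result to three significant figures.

Output resistance R_th = R₁‖R₂ = (390000 × 469)/390500 = 468.4 Ω.
The fractional drop is R_th/(R_th + R_L); requiring this ≤ 0.100 gives R_L ≥ R_th(1/0.100 − 1) = 468.4 × 9.000 = 4.22 kΩ.

R_L(min) ≈ 4.22 kΩ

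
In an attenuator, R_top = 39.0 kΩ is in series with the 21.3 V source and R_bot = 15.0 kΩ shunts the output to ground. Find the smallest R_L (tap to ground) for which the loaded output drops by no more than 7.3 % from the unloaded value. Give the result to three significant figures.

Output resistance R_th = R_top‖R_bot = (39.0 × 15.0)/54.00 = 10.83 kΩ.
The fractional drop is R_th/(R_th + R_L); requiring this ≤ 0.0730 gives R_L ≥ R_th(1/0.0730 − 1) = 10.83 × 12.70 = 138 kΩ.

R_L(min) ≈ 138 kΩ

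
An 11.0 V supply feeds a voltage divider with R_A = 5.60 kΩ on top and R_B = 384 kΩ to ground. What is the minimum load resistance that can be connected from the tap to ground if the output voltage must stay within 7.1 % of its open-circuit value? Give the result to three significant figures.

Output resistance R_th = R_A‖R_B = (5.60 × 384)/389.6 = 5.520 kΩ.
The fractional drop is R_th/(R_th + R_L); requiring this ≤ 0.0710 gives R_L ≥ R_th(1/0.0710 − 1) = 5.520 × 13.08 = 72.2 kΩ.

R_L(min) ≈ 72.2 kΩ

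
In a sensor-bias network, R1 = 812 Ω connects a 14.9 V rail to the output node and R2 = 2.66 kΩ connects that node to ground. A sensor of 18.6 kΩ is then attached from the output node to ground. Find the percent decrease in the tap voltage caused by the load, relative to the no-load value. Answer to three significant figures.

3.24 %

The divider's output (Thévenin) resistance is R1‖R2 = 622.1 Ω.
Fractional drop under load = R_th/(R_th + R_L) = 622.1 / (622.1 + 18600) = 0.03236.
So the output falls by 3.24 %.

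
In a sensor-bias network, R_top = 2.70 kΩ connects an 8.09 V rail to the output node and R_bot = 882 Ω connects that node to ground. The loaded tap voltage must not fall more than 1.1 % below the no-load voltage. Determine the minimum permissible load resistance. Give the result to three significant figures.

Output resistance R_th = R_top‖R_bot = (2700 × 882)/3582 = 664.8 Ω.
The fractional drop is R_th/(R_th + R_L); requiring this ≤ 0.0110 gives R_L ≥ R_th(1/0.0110 − 1) = 664.8 × 89.91 = 59.8 kΩ.

R_L(min) ≈ 59.8 kΩ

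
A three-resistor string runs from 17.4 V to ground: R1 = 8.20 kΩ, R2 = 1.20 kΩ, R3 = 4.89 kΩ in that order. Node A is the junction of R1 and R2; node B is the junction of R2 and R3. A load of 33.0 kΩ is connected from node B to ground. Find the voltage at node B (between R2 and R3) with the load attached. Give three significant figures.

V ≈ 5.43 V

At node B, R3 is in parallel with the load: R3‖R_L = 4.259 kΩ.
Below node A the resistance is R2 + (R3‖R_L) = 5.459 kΩ, so V_A = 17.4 × 5.459/13.66 = 6.954 V.
Then V_B = V_A × (R3‖R_L)/(R2 + R3‖R_L) = 6.954 × 4.259/5.459 = 5.43 V.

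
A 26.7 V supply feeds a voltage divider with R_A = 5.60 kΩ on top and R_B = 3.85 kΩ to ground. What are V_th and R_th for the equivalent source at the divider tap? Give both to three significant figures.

V_th is the open-circuit tap voltage: 26.7 × 3.85/(5.60 + 3.85) = 10.9 V.
With the supply zeroed, R_A and R_B appear in parallel from the tap: R_th = R_A‖R_B = (5.60 × 3.85)/9.450 = 2.28 kΩ.

V_th = 10.9 V, R_th = 2.28 kΩ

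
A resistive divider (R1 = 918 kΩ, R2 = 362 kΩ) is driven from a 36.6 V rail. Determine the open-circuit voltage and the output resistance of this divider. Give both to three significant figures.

V_th is the open-circuit tap voltage: 36.6 × 362/(918 + 362) = 10.4 V.
With the supply zeroed, R1 and R2 appear in parallel from the tap: R_th = R1‖R2 = (918 × 362)/1280 = 260 kΩ.

V_th = 10.4 V, R_th = 260 kΩ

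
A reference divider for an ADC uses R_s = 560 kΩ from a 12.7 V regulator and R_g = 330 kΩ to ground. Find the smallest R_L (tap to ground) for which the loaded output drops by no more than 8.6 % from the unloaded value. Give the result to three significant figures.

Output resistance R_th = R_s‖R_g = (560 × 330)/890.0 = 207.6 kΩ.
The fractional drop is R_th/(R_th + R_L); requiring this ≤ 0.0860 gives R_L ≥ R_th(1/0.0860 − 1) = 207.6 × 10.63 = 2.21 MΩ.

R_L(min) ≈ 2.21 MΩ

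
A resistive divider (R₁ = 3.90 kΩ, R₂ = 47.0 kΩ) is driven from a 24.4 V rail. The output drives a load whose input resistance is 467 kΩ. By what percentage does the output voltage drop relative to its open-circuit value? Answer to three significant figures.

The divider's output (Thévenin) resistance is R₁‖R₂ = 3.601 kΩ.
Fractional drop under load = R_th/(R_th + R_L) = 3.601 / (3.601 + 467) = 0.007652.
So the output falls by 0.765 %.

0.765 %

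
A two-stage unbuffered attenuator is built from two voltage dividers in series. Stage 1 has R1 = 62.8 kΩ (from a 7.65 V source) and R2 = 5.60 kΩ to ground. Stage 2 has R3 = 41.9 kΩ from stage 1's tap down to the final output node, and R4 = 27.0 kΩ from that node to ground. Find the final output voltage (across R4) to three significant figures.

Stage 2 presents R3+R4 = 68.90 kΩ as a load on stage 1's tap.
Stage 1's lower leg becomes R2‖(R3+R4) = 5.179 kΩ, so V_mid = 7.65 × 5.179/67.98 = 0.5828 V.
Stage 2 is itself unloaded: V_out = V_mid × R4/(R3+R4) = 0.5828 × 27.0/68.90 = 0.228 V.

V_out ≈ 0.228 V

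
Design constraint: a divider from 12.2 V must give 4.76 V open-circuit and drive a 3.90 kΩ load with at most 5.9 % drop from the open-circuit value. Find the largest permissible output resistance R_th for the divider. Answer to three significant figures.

R_th ≤ 245 Ω

Loading drop = R_th/(R_th + R_L) ≤ 0.0590, so R_th ≤ R_L · ε/(1−ε) = 3.90 kΩ × 0.0590/0.9410 = 245 Ω.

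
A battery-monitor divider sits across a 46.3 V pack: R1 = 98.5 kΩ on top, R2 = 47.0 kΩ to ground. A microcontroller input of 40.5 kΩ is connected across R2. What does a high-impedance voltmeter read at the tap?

V_out ≈ 8.38 V

The load sits in parallel with R2: R2‖R_L = (47.0 × 40.5) / (47.0 + 40.5) = 21.75 kΩ.
V_out = 46.3 × 21.75 / (98.5 + 21.75) = 46.3 × 21.75/120.3 = 8.38 V.
(Unloaded it would have been 15.0 V.)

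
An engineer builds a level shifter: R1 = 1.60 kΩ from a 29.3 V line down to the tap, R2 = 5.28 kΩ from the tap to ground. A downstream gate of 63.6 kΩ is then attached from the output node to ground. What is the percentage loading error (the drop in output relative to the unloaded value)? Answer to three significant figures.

The divider's output (Thévenin) resistance is R1‖R2 = 1.228 kΩ.
Fractional drop under load = R_th/(R_th + R_L) = 1.228 / (1.228 + 63.6) = 0.01894.
So the output falls by 1.89 %.

1.89 %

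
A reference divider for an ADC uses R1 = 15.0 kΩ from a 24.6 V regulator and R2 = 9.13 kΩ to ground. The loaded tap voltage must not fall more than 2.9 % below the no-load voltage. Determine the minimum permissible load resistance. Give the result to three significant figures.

R_L(min) ≈ 190 kΩ

Output resistance R_th = R1‖R2 = (15.0 × 9.13)/24.13 = 5.676 kΩ.
The fractional drop is R_th/(R_th + R_L); requiring this ≤ 0.0290 gives R_L ≥ R_th(1/0.0290 − 1) = 5.676 × 33.48 = 190 kΩ.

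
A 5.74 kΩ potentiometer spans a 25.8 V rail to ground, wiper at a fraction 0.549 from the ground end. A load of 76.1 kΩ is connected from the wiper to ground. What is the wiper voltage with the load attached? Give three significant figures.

The wiper splits the pot into (1−α)R = 2.589 kΩ above and αR = 3.151 kΩ below.
Lower section ‖ load = 3.026 kΩ.
V_wiper = 25.8 × 3.026/(2.589 + 3.026) = 13.9 V.

V ≈ 13.9 V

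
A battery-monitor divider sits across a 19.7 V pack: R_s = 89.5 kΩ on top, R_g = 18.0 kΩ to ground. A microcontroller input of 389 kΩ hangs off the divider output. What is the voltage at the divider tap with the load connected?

V_out ≈ 3.18 V

The load sits in parallel with R_g: R_g‖R_L = (18.0 × 389) / (18.0 + 389) = 17.20 kΩ.
V_out = 19.7 × 17.20 / (89.5 + 17.20) = 19.7 × 17.20/106.7 = 3.18 V.
(Unloaded it would have been 3.30 V.)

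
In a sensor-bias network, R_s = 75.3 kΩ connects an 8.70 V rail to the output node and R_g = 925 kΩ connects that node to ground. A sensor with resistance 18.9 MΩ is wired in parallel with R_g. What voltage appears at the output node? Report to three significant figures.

V_out ≈ 8.02 V

The load sits in parallel with R_g: R_g‖R_L = (925 × 18900) / (925 + 18900) = 881.8 kΩ.
V_out = 8.70 × 881.8 / (75.3 + 881.8) = 8.70 × 881.8/957.1 = 8.02 V.
(Unloaded it would have been 8.05 V.)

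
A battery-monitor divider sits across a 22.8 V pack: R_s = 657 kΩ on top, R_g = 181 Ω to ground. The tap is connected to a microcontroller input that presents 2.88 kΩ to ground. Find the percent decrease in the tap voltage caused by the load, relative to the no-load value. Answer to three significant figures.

The divider's output (Thévenin) resistance is R_s‖R_g = 181.0 Ω.
Fractional drop under load = R_th/(R_th + R_L) = 181.0 / (181.0 + 2880) = 0.05912.
So the output falls by 5.91 %.

5.91 %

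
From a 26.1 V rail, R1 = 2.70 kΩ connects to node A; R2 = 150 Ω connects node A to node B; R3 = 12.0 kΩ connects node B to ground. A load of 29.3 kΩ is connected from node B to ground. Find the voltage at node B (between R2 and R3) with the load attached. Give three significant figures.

At node B, R3 is in parallel with the load: R3‖R_L = 8513 Ω.
Below node A the resistance is R2 + (R3‖R_L) = 8663 Ω, so V_A = 26.1 × 8663/11360 = 19.90 V.
Then V_B = V_A × (R3‖R_L)/(R2 + R3‖R_L) = 19.90 × 8513/8663 = 19.6 V.

V ≈ 19.6 V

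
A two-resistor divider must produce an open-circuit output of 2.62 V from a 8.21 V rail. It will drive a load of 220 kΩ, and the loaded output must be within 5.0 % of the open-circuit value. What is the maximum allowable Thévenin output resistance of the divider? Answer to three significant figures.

R_th ≤ 11.6 kΩ

Loading drop = R_th/(R_th + R_L) ≤ 0.0500, so R_th ≤ R_L · ε/(1−ε) = 220 kΩ × 0.0500/0.9500 = 11.6 kΩ.
(Any R1, R2 with R2/(R1+R2) = 0.319 and R1‖R2 ≤ 11.6 kΩ will meet the spec.)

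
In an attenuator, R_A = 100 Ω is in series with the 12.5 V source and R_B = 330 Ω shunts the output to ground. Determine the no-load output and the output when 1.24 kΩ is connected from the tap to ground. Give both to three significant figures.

Open-circuit: V = 12.5 × 330/(100 + 330) = 9.59 V.
With the load, R_B becomes R_B‖R_L = 260.6 Ω, so V = 12.5 × 260.6/360.6 = 9.03 V.

Unloaded: 9.59 V; loaded: 9.03 V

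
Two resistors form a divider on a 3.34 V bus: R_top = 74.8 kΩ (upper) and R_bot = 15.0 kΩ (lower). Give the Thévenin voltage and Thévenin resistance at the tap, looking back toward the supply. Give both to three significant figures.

V_th is the open-circuit tap voltage: 3.34 × 15.0/(74.8 + 15.0) = 0.558 V.
With the supply zeroed, R_top and R_bot appear in parallel from the tap: R_th = R_top‖R_bot = (74.8 × 15.0)/89.80 = 12.5 kΩ.

V_th = 0.558 V, R_th = 12.5 kΩ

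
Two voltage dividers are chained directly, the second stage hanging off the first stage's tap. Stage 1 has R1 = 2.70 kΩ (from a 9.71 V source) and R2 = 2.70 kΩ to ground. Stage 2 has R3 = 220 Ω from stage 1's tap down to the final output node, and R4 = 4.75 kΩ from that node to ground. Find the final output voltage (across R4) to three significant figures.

V_out ≈ 3.65 V

Stage 2 presents R3+R4 = 4970 Ω as a load on stage 1's tap.
Stage 1's lower leg becomes R2‖(R3+R4) = 1750 Ω, so V_mid = 9.71 × 1750/4450 = 3.818 V.
Stage 2 is itself unloaded: V_out = V_mid × R4/(R3+R4) = 3.818 × 4750/4970 = 3.65 V.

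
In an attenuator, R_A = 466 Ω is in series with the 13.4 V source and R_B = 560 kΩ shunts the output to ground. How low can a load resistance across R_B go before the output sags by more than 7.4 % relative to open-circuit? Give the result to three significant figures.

Output resistance R_th = R_A‖R_B = (466 × 560000)/560500 = 465.6 Ω.
The fractional drop is R_th/(R_th + R_L); requiring this ≤ 0.0740 gives R_L ≥ R_th(1/0.0740 − 1) = 465.6 × 12.51 = 5.83 kΩ.

R_L(min) ≈ 5.83 kΩ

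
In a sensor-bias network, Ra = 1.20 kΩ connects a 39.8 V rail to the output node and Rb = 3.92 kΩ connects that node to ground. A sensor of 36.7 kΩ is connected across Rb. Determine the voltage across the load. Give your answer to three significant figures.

V_out ≈ 29.7 V

The load sits in parallel with Rb: Rb‖R_L = (3.92 × 36.7) / (3.92 + 36.7) = 3.542 kΩ.
V_out = 39.8 × 3.542 / (1.20 + 3.542) = 39.8 × 3.542/4.742 = 29.7 V.
(Unloaded it would have been 30.5 V.)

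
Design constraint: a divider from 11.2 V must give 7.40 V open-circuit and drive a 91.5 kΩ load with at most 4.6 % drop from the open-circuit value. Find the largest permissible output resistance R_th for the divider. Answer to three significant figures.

Loading drop = R_th/(R_th + R_L) ≤ 0.0460, so R_th ≤ R_L · ε/(1−ε) = 91.5 kΩ × 0.0460/0.9540 = 4.41 kΩ.
(Any R1, R2 with R2/(R1+R2) = 0.661 and R1‖R2 ≤ 4.41 kΩ will meet the spec.)

R_th ≤ 4.41 kΩ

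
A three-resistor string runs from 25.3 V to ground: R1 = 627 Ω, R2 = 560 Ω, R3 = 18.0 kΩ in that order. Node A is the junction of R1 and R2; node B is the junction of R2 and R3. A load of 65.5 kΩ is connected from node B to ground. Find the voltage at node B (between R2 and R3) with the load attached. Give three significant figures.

At node B, R3 is in parallel with the load: R3‖R_L = 14120 Ω.
Below node A the resistance is R2 + (R3‖R_L) = 14680 Ω, so V_A = 25.3 × 14680/15310 = 24.26 V.
Then V_B = V_A × (R3‖R_L)/(R2 + R3‖R_L) = 24.26 × 14120/14680 = 23.3 V.

V ≈ 23.3 V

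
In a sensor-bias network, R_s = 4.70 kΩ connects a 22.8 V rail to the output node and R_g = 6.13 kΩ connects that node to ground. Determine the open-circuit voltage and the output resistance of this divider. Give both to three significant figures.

V_th is the open-circuit tap voltage: 22.8 × 6.13/(4.70 + 6.13) = 12.9 V.
With the supply zeroed, R_s and R_g appear in parallel from the tap: R_th = R_s‖R_g = (4.70 × 6.13)/10.83 = 2.66 kΩ.

V_th = 12.9 V, R_th = 2.66 kΩ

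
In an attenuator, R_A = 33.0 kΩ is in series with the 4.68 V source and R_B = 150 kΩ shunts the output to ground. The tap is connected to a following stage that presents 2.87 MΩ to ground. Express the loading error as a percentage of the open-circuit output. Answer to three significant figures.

The divider's output (Thévenin) resistance is R_A‖R_B = 27.05 kΩ.
Fractional drop under load = R_th/(R_th + R_L) = 27.05 / (27.05 + 2870) = 0.009337.
So the output falls by 0.934 %.

0.934 %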